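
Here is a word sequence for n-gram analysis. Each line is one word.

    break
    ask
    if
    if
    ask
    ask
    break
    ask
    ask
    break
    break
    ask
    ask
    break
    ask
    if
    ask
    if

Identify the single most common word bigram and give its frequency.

"break ask", 4 times

Bigram frequencies (highest first):
  break ask: 4
  ask if: 3
  ask ask: 3
  ask break: 3
  if ask: 2
  if if: 1
  … (1 more, each ≤ 1)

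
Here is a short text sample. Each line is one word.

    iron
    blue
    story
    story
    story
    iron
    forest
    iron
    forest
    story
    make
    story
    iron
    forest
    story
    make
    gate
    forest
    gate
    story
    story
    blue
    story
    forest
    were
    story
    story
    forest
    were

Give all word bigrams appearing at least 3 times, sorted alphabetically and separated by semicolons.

iron forest; story story

Bigram counts meeting the condition (at least 3 times):
  iron forest: 3
  story story: 4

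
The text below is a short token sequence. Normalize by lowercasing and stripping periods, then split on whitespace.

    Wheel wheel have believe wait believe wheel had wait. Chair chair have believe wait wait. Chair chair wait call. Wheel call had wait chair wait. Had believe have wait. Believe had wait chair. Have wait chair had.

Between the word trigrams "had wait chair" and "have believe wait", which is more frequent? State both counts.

"had wait chair": 3 occurrences
"have believe wait": 2 occurrences

"had wait chair" (3 vs 2)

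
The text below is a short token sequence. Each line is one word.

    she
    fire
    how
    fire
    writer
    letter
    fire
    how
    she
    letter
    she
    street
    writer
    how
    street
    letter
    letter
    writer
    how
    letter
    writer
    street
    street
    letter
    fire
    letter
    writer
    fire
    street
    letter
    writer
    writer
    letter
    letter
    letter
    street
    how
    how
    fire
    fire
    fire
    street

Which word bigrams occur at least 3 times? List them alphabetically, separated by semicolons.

letter letter; letter writer; street letter

Bigram counts meeting the condition (at least 3 times):
  letter letter: 3
  letter writer: 4
  street letter: 3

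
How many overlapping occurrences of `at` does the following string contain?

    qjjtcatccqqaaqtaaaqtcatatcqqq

3

Sliding a length-2 window over the 29 characters (28 positions):
  position 6–7: at
  position 22–23: at
  position 24–25: at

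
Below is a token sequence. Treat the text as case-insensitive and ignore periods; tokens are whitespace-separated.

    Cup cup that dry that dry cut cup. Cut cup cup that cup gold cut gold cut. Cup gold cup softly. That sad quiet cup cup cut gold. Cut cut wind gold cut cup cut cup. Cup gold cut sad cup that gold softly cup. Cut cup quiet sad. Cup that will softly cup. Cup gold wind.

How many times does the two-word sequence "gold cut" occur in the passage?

Scanning the 56 overlapping bigram windows for "gold cut":
  position 14–15: gold cut
  position 16–17: gold cut
  position 28–29: gold cut
  position 32–33: gold cut
  position 38–39: gold cut

5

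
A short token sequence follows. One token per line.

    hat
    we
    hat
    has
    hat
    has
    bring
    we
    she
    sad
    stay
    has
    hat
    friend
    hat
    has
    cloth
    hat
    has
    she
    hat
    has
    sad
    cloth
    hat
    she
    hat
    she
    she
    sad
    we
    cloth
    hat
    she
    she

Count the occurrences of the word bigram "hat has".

5

Scanning the 34 overlapping bigram windows for "hat has":
  position 3–4: hat has
  position 5–6: hat has
  position 15–16: hat has
  position 18–19: hat has
  position 21–22: hat has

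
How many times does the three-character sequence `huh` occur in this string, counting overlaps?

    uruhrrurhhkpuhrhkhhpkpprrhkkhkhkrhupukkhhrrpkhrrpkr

0

Sliding a length-3 window over the 51 characters (49 positions):
  (no match at any position)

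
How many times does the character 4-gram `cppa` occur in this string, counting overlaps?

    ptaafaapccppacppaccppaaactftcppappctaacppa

Sliding a length-4 window over the 42 characters (39 positions):
  position 10–13: cppa
  position 14–17: cppa
  position 19–22: cppa
  position 29–32: cppa
  position 39–42: cppa

5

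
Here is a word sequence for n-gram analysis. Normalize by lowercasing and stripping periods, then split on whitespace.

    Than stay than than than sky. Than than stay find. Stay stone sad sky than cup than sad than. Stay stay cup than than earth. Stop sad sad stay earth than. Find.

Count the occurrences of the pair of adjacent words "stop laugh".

0

Scanning the 31 overlapping bigram windows for "stop laugh":
  (none found)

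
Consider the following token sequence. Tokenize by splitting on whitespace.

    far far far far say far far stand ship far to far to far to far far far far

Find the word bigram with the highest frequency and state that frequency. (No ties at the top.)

"far far", 7 times

Bigram frequencies (highest first):
  far far: 7
  far to: 3
  to far: 3
  far say: 1
  say far: 1
  far stand: 1
  … (2 more, each ≤ 1)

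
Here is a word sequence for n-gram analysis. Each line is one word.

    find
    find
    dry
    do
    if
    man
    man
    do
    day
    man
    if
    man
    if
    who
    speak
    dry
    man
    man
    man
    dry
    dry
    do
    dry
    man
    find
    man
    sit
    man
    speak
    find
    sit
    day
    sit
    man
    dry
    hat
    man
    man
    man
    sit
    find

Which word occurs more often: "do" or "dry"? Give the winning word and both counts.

"do": 3 occurrences
"dry": 6 occurrences

"dry" (6 vs 3)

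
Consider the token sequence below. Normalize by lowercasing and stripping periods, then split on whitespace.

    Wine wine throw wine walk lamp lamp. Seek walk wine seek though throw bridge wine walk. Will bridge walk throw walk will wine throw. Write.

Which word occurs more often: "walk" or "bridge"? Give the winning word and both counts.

"walk" (5 vs 2)

"walk": 5 occurrences
"bridge": 2 occurrences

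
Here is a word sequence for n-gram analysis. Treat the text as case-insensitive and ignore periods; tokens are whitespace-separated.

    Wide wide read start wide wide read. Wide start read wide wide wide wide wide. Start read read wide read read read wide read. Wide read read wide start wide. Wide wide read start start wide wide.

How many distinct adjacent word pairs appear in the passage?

9

37 tokens → 36 bigram windows in total.
Repeated bigrams (each contributes count−1 duplicates):
  wide wide: 9
  read wide: 6
  wide read: 6
  read read: 4
  start wide: 3
  wide start: 3
  read start: 2
  start read: 2
27 duplicate windows → 36 − 27 = 9 distinct.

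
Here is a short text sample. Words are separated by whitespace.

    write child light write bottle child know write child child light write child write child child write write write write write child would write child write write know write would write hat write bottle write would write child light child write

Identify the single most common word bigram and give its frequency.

"write child", 7 times

Bigram frequencies (highest first):
  write child: 7
  write write: 5
  child write: 4
  child light: 3
  would write: 3
  light write: 2
  … (12 more, each ≤ 2)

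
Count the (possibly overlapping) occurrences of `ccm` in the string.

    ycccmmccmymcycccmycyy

Sliding a length-3 window over the 21 characters (19 positions):
  position 3–5: ccm
  position 7–9: ccm
  position 15–17: ccm

3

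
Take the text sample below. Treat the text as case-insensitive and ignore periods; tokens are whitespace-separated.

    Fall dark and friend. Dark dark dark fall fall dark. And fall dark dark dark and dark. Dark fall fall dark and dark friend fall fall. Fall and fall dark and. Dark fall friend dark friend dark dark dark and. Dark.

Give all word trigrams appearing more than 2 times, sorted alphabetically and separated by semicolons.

dark and dark; dark dark dark; fall dark and

Trigram counts meeting the condition (more than 2 times):
  dark and dark: 4
  dark dark dark: 3
  fall dark and: 4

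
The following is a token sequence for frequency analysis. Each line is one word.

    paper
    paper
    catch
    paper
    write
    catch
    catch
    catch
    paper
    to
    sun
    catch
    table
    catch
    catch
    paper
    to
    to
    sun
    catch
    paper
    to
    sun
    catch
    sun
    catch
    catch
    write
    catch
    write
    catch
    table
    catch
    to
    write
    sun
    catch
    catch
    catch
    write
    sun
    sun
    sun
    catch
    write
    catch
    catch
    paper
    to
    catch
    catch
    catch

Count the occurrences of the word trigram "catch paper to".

4

Scanning the 50 overlapping trigram windows for "catch paper to":
  position 8–10: catch paper to
  position 15–17: catch paper to
  position 20–22: catch paper to
  position 47–49: catch paper to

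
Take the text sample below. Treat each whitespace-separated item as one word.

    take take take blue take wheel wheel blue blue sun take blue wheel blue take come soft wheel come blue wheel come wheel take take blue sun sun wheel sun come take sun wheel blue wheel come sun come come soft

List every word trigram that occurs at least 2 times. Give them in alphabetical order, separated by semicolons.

blue wheel come; take take blue

Trigram counts meeting the condition (at least 2 times):
  blue wheel come: 2
  take take blue: 2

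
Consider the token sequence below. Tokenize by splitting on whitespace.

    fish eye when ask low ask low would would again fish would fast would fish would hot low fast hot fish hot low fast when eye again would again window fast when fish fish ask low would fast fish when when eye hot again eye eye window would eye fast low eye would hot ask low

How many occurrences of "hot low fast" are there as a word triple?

2

Scanning the 54 overlapping trigram windows for "hot low fast":
  position 17–19: hot low fast
  position 22–24: hot low fast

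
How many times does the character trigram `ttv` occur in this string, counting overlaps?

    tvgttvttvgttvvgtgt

3

Sliding a length-3 window over the 18 characters (16 positions):
  position 4–6: ttv
  position 7–9: ttv
  position 11–13: ttv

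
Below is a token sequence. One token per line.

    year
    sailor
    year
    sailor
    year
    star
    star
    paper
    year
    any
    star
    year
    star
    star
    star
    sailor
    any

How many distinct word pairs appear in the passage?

11

17 tokens → 16 bigram windows in total.
Repeated bigrams (each contributes count−1 duplicates):
  star star: 3
  sailor year: 2
  year sailor: 2
  year star: 2
5 duplicate windows → 16 − 5 = 11 distinct.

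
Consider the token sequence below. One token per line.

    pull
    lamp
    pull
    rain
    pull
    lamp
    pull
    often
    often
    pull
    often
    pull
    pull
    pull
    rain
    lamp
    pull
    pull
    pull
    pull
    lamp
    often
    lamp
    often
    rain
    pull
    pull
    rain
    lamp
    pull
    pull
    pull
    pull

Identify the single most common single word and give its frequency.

Unigram frequencies (highest first):
  pull: 18
  lamp: 6
  often: 5
  rain: 4

"pull", 18 times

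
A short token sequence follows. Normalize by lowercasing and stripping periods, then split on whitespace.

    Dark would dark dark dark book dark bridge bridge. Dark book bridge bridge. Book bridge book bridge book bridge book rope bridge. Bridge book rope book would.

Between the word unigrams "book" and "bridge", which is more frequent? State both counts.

"bridge" (9 vs 8)

"book": 8 occurrences
"bridge": 9 occurrences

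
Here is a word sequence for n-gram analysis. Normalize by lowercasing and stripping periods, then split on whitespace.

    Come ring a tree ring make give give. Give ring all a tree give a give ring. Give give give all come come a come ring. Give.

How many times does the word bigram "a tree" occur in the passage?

2

Scanning the 26 overlapping bigram windows for "a tree":
  position 3–4: a tree
  position 12–13: a tree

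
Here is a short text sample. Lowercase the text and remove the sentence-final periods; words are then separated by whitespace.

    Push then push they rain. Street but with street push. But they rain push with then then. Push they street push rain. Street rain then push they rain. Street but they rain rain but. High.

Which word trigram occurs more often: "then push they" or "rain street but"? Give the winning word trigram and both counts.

"then push they" (3 vs 2)

"then push they": 3 occurrences
"rain street but": 2 occurrences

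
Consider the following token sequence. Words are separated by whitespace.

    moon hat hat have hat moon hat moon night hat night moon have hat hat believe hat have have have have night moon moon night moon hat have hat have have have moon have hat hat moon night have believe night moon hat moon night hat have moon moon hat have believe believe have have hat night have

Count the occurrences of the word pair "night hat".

2

Scanning the 57 overlapping bigram windows for "night hat":
  position 9–10: night hat
  position 45–46: night hat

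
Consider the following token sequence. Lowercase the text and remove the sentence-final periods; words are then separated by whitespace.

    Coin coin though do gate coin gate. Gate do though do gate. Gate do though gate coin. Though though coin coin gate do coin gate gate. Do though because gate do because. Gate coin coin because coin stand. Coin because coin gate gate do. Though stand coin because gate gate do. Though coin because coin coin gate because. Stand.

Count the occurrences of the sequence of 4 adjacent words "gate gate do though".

Scanning the 56 overlapping 4-gram windows for "gate gate do though":
  position 7–10: gate gate do though
  position 12–15: gate gate do though
  position 25–28: gate gate do though
  position 42–45: gate gate do though
  position 49–52: gate gate do though

5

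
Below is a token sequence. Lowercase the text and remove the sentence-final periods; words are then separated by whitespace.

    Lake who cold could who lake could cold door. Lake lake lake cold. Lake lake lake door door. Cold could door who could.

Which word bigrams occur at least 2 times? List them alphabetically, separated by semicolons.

cold could; lake lake

Bigram counts meeting the condition (at least 2 times):
  cold could: 2
  lake lake: 4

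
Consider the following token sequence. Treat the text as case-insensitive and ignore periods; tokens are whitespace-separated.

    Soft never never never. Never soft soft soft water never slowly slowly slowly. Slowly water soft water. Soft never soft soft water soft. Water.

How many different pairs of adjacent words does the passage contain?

10

24 tokens → 23 bigram windows in total.
Repeated bigrams (each contributes count−1 duplicates):
  soft water: 4
  never never: 3
  slowly slowly: 3
  soft soft: 3
  water soft: 3
  never soft: 2
  soft never: 2
13 duplicate windows → 23 − 13 = 10 distinct.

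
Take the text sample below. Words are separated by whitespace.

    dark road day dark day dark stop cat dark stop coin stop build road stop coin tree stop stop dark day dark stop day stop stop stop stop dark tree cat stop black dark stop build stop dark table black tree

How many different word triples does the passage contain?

41 tokens → 39 trigram windows in total.
Repeated trigrams (each contributes count−1 duplicates):
  dark day dark: 2
  day dark stop: 2
  stop stop dark: 2
  stop stop stop: 2
4 duplicate windows → 39 − 4 = 35 distinct.

35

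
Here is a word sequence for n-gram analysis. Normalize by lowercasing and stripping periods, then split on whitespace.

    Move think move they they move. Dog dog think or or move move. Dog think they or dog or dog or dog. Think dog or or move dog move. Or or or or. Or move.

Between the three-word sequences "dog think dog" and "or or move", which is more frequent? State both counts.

"dog think dog": 1 occurrence
"or or move": 3 occurrences

"or or move" (3 vs 1)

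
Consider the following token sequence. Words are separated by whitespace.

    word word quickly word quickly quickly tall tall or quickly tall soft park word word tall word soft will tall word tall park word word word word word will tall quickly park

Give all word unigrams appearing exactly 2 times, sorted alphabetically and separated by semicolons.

soft; will

Unigram counts meeting the condition (exactly 2 times):
  soft: 2
  will: 2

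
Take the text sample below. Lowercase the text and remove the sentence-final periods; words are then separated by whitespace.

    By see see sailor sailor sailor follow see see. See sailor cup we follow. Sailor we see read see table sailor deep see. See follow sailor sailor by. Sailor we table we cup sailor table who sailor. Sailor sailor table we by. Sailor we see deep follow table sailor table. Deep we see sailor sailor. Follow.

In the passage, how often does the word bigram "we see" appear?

Scanning the 55 overlapping bigram windows for "we see":
  position 16–17: we see
  position 44–45: we see
  position 52–53: we see

3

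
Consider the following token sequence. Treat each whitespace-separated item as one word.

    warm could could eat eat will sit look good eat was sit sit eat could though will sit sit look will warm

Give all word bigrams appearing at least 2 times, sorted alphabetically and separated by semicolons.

sit look; sit sit; will sit

Bigram counts meeting the condition (at least 2 times):
  sit look: 2
  sit sit: 2
  will sit: 2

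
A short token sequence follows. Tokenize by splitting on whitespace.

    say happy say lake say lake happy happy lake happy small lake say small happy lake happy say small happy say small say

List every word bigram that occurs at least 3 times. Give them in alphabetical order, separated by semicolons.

Bigram counts meeting the condition (at least 3 times):
  happy say: 3
  lake happy: 3
  say small: 3

happy say; lake happy; say small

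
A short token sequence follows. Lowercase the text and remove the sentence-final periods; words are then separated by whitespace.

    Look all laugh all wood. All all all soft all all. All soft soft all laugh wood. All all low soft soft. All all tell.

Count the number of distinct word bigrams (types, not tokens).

25 tokens → 24 bigram windows in total.
Repeated bigrams (each contributes count−1 duplicates):
  all all: 6
  soft all: 3
  all laugh: 2
  all soft: 2
  soft soft: 2
  wood all: 2
11 duplicate windows → 24 − 11 = 13 distinct.

13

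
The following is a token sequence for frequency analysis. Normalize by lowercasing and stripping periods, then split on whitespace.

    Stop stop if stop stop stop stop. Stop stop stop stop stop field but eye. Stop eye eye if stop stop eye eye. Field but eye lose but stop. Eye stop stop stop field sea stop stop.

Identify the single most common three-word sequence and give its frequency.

"stop stop stop", 8 times

Trigram frequencies (highest first):
  stop stop stop: 8
  if stop stop: 2
  stop stop field: 2
  field but eye: 2
  stop eye eye: 2
  stop stop if: 1
  … (18 more, each ≤ 1)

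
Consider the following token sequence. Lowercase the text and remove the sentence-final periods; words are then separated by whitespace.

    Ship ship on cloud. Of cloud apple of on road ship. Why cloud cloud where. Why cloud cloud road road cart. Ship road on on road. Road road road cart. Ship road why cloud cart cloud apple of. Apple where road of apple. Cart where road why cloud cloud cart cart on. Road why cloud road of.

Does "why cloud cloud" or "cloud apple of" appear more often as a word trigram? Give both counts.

"why cloud cloud" (3 vs 2)

"why cloud cloud": 3 occurrences
"cloud apple of": 2 occurrences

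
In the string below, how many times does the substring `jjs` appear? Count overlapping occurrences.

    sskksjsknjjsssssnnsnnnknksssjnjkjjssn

Sliding a length-3 window over the 37 characters (35 positions):
  position 10–12: jjs
  position 33–35: jjs

2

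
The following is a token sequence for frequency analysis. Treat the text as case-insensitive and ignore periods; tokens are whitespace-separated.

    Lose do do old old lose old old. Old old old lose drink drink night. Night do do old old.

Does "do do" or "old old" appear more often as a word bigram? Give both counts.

"old old" (6 vs 2)

"do do": 2 occurrences
"old old": 6 occurrences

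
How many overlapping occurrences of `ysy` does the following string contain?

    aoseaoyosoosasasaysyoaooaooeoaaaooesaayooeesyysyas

2

Sliding a length-3 window over the 50 characters (48 positions):
  position 18–20: ysy
  position 46–48: ysy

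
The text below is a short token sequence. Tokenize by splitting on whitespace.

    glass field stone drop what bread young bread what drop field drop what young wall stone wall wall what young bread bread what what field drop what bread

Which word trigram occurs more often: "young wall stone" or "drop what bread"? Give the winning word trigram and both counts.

"drop what bread" (2 vs 1)

"young wall stone": 1 occurrence
"drop what bread": 2 occurrences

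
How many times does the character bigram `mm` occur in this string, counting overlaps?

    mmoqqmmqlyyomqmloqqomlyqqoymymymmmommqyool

Sliding a length-2 window over the 42 characters (41 positions):
  position 1–2: mm
  position 6–7: mm
  position 32–33: mm
  position 33–34: mm
  position 36–37: mm

5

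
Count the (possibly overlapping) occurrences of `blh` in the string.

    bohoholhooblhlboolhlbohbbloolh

1

Sliding a length-3 window over the 30 characters (28 positions):
  position 11–13: blh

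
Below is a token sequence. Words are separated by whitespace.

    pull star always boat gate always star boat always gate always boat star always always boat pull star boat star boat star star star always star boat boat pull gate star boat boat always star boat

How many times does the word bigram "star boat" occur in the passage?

6

Scanning the 35 overlapping bigram windows for "star boat":
  position 7–8: star boat
  position 18–19: star boat
  position 20–21: star boat
  position 26–27: star boat
  position 31–32: star boat
  position 35–36: star boat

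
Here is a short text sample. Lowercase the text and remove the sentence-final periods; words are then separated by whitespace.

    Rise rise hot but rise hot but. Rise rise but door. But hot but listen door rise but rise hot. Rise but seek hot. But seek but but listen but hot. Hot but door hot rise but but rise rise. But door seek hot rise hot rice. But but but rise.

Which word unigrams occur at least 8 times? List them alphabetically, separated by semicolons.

Unigram counts meeting the condition (at least 8 times):
  but: 18
  hot: 10
  rise: 13

but; hot; rise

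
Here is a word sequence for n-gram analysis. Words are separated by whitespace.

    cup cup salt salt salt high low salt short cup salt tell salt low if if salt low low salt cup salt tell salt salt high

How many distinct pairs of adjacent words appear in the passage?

26 tokens → 25 bigram windows in total.
Repeated bigrams (each contributes count−1 duplicates):
  cup salt: 3
  salt salt: 3
  low salt: 2
  salt high: 2
  salt low: 2
  salt tell: 2
  tell salt: 2
9 duplicate windows → 25 − 9 = 16 distinct.

16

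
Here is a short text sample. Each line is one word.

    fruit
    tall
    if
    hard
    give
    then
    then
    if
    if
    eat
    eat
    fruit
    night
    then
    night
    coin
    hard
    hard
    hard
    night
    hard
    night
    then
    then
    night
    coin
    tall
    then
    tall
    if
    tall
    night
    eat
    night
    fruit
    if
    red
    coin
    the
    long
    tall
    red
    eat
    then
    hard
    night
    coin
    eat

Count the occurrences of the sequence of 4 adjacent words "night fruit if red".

1

Scanning the 45 overlapping 4-gram windows for "night fruit if red":
  position 34–37: night fruit if red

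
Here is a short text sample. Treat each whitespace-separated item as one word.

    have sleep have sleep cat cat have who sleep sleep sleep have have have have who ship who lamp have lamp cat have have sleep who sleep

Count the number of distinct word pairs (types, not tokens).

27 tokens → 26 bigram windows in total.
Repeated bigrams (each contributes count−1 duplicates):
  have have: 4
  have sleep: 3
  cat have: 2
  have who: 2
  sleep have: 2
  sleep sleep: 2
  who sleep: 2
10 duplicate windows → 26 − 10 = 16 distinct.

16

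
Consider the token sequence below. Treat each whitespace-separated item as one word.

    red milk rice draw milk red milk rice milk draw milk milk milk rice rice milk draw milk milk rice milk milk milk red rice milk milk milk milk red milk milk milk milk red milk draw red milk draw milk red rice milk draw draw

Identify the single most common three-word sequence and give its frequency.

Trigram frequencies (highest first):
  milk milk milk: 6
  milk red milk: 3
  rice milk draw: 3
  milk draw milk: 3
  milk milk red: 3
  red milk rice: 2
  … (16 more, each ≤ 2)

"milk milk milk", 6 times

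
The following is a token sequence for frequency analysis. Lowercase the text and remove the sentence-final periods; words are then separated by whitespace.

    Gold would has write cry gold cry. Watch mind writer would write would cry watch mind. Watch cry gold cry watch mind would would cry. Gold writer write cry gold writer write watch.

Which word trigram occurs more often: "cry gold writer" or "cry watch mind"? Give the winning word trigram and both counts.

"cry gold writer": 2 occurrences
"cry watch mind": 3 occurrences

"cry watch mind" (3 vs 2)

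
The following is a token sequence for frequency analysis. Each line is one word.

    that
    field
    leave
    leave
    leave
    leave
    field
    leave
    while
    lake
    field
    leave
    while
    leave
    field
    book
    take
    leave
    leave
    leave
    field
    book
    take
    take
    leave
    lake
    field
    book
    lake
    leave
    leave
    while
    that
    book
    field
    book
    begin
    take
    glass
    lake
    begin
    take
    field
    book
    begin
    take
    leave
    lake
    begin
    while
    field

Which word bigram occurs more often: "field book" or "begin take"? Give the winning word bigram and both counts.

"field book": 5 occurrences
"begin take": 3 occurrences

"field book" (5 vs 3)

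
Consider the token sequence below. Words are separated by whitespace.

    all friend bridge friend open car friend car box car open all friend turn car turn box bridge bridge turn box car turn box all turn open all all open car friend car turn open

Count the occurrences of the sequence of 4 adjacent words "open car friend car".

Scanning the 32 overlapping 4-gram windows for "open car friend car":
  position 5–8: open car friend car
  position 30–33: open car friend car

2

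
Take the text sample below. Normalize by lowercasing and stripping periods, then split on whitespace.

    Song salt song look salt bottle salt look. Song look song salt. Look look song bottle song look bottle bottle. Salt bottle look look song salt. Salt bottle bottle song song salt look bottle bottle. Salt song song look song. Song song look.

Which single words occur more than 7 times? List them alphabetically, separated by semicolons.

bottle; look; salt; song

Unigram counts meeting the condition (more than 7 times):
  bottle: 9
  look: 11
  salt: 9
  song: 14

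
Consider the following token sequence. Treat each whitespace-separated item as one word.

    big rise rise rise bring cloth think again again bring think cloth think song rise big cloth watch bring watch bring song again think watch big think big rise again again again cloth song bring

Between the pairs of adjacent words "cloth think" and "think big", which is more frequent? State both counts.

"cloth think": 2 occurrences
"think big": 1 occurrence

"cloth think" (2 vs 1)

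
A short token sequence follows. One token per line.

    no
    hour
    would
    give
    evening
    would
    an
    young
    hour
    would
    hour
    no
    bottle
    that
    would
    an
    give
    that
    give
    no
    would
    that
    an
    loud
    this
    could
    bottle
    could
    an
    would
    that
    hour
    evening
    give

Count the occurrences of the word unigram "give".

Scanning the 34 tokens for "give":
  position 4: give
  position 17: give
  position 19: give
  position 34: give

4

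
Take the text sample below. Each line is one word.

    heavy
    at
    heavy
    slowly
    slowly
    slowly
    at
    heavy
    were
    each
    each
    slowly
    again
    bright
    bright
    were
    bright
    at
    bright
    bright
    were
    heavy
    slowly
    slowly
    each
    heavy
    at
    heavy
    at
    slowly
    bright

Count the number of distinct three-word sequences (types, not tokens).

31 tokens → 29 trigram windows in total.
Repeated trigrams (each contributes count−1 duplicates):
  bright bright were: 2
  heavy at heavy: 2
  heavy slowly slowly: 2
3 duplicate windows → 29 − 3 = 26 distinct.

26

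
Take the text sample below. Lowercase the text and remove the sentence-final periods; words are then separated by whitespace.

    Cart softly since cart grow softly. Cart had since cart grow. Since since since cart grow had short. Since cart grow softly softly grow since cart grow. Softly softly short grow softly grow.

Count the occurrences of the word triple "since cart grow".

5

Scanning the 31 overlapping trigram windows for "since cart grow":
  position 3–5: since cart grow
  position 9–11: since cart grow
  position 14–16: since cart grow
  position 19–21: since cart grow
  position 25–27: since cart grow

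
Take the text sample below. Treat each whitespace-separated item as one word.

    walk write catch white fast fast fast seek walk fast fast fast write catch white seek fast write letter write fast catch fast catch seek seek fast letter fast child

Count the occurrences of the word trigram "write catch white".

2

Scanning the 28 overlapping trigram windows for "write catch white":
  position 2–4: write catch white
  position 13–15: write catch white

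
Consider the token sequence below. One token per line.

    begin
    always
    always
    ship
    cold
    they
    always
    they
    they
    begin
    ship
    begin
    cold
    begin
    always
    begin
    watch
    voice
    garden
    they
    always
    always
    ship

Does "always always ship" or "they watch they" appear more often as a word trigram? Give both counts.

"always always ship": 2 occurrences
"they watch they": 0 occurrences

"always always ship" (2 vs 0)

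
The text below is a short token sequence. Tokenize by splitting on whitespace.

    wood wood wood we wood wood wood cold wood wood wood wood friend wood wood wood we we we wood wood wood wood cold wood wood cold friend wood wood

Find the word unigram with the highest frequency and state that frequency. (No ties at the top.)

"wood", 21 times

Unigram frequencies (highest first):
  wood: 21
  we: 4
  cold: 3
  friend: 2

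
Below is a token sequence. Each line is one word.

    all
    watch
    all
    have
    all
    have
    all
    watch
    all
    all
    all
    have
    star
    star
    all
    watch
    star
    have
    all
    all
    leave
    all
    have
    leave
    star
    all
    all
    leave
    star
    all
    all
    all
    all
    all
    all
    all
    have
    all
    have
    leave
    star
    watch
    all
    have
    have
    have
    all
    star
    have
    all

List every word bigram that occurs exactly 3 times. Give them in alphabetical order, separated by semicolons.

Bigram counts meeting the condition (exactly 3 times):
  all watch: 3
  leave star: 3
  star all: 3
  watch all: 3

all watch; leave star; star all; watch all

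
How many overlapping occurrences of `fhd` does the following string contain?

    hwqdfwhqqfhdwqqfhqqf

Sliding a length-3 window over the 20 characters (18 positions):
  position 10–12: fhd

1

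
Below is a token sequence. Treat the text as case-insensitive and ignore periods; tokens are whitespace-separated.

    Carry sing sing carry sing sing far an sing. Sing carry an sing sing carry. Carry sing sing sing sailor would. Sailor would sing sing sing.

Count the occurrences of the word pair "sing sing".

8

Scanning the 25 overlapping bigram windows for "sing sing":
  position 2–3: sing sing
  position 5–6: sing sing
  position 9–10: sing sing
  position 13–14: sing sing
  position 17–18: sing sing
  position 18–19: sing sing
  position 24–25: sing sing
  position 25–26: sing sing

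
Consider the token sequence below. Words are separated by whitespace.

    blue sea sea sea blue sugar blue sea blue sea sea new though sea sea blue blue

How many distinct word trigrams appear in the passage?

13

17 tokens → 15 trigram windows in total.
Repeated trigrams (each contributes count−1 duplicates):
  blue sea sea: 2
  sea sea blue: 2
2 duplicate windows → 15 − 2 = 13 distinct.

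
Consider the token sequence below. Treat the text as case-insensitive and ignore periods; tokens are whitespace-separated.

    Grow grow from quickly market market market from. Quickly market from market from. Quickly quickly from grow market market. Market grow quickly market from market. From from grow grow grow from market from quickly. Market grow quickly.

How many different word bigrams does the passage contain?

37 tokens → 36 bigram windows in total.
Repeated bigrams (each contributes count−1 duplicates):
  market from: 6
  from quickly: 4
  market market: 4
  quickly market: 4
  from market: 3
  grow grow: 3
  from grow: 2
  grow from: 2
  … (2 more repeated)
22 duplicate windows → 36 − 22 = 14 distinct.

14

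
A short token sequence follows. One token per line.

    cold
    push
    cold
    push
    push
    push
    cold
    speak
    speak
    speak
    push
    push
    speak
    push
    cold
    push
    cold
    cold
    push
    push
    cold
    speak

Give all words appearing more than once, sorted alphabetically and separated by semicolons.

Unigram counts meeting the condition (more than once):
  cold: 7
  push: 10
  speak: 5

cold; push; speak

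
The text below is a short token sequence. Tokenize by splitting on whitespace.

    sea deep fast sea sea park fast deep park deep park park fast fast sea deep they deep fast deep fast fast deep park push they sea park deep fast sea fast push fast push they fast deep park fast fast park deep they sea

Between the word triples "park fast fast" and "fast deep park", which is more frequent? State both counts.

"fast deep park" (3 vs 2)

"park fast fast": 2 occurrences
"fast deep park": 3 occurrences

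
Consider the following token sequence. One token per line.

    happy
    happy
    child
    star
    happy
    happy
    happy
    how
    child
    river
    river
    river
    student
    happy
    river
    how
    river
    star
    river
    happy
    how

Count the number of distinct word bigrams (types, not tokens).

21 tokens → 20 bigram windows in total.
Repeated bigrams (each contributes count−1 duplicates):
  happy happy: 3
  happy how: 2
  river river: 2
4 duplicate windows → 20 − 4 = 16 distinct.

16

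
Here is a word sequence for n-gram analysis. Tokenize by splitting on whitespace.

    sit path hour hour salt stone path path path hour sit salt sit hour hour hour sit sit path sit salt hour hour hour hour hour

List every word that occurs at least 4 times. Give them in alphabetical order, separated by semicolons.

hour; path; sit

Unigram counts meeting the condition (at least 4 times):
  hour: 11
  path: 5
  sit: 6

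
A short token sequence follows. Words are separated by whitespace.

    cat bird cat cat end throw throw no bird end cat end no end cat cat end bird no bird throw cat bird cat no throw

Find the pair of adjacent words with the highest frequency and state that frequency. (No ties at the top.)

"cat end", 3 times

Bigram frequencies (highest first):
  cat end: 3
  cat bird: 2
  bird cat: 2
  cat cat: 2
  no bird: 2
  end cat: 2
  … (12 more, each ≤ 1)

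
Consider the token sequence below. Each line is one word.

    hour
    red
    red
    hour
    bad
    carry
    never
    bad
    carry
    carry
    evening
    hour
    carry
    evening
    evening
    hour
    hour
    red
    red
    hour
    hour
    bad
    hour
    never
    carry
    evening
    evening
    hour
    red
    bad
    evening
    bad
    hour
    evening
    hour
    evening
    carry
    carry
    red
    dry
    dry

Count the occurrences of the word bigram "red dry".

1

Scanning the 40 overlapping bigram windows for "red dry":
  position 39–40: red dry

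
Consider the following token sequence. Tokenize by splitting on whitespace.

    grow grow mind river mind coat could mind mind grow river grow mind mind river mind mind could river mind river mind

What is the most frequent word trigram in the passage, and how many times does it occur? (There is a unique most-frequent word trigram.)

"mind river mind", 3 times

Trigram frequencies (highest first):
  mind river mind: 3
  grow grow mind: 1
  grow mind river: 1
  river mind coat: 1
  mind coat could: 1
  coat could mind: 1
  … (12 more, each ≤ 1)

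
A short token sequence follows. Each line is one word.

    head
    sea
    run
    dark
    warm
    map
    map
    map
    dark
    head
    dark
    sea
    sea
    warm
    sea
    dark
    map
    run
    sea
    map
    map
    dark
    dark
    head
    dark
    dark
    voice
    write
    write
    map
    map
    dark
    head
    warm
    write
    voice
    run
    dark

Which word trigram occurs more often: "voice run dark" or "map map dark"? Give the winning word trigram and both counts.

"map map dark" (3 vs 1)

"voice run dark": 1 occurrence
"map map dark": 3 occurrences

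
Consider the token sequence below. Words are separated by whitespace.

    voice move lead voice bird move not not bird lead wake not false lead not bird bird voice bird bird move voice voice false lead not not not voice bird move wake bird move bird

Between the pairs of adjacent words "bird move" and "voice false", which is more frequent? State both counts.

"bird move": 4 occurrences
"voice false": 1 occurrence

"bird move" (4 vs 1)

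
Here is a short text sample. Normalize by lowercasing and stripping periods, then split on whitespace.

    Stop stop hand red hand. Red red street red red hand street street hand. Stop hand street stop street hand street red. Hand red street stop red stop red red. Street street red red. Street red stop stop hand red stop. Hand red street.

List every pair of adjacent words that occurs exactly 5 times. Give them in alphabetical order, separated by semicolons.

Bigram counts meeting the condition (exactly 5 times):
  hand red: 5
  red street: 5

hand red; red street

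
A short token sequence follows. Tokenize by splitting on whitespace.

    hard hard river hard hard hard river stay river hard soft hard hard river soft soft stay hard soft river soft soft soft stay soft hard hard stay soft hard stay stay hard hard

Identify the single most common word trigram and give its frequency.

"hard hard river", 3 times

Trigram frequencies (highest first):
  hard hard river: 3
  soft hard hard: 2
  river soft soft: 2
  soft soft stay: 2
  stay soft hard: 2
  hard river hard: 1
  … (20 more, each ≤ 1)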